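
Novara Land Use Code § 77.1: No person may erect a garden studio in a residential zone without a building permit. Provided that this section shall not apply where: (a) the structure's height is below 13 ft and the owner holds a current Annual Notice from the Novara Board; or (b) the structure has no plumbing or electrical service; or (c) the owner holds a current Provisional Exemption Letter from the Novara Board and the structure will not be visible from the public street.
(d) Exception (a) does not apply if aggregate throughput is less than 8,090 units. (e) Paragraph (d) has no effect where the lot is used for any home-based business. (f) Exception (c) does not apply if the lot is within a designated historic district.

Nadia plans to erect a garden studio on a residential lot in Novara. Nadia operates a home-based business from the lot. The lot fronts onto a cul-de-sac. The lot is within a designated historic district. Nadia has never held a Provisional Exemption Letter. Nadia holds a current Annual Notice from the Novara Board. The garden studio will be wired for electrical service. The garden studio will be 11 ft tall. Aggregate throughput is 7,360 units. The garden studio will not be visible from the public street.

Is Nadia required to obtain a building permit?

Exception (a)'s conditions are all satisfied: the structure's height is 11 ft, below the 13 ft limit; a current Annual Notice is held. As to paragraphs (d)–(e): (d) is engaged (aggregate throughput is 7,360 units, less than the 8,090 units limit), but yields to (e): (e) is engaged — a home-based business operates on the lot. (a) remains available.
Exception (b) fails — electrical service is planned.
Exception (c) does not apply: there is no Provisional Exemption Letter in force.

No — exception (a) applies; Nadia does not need a building permit.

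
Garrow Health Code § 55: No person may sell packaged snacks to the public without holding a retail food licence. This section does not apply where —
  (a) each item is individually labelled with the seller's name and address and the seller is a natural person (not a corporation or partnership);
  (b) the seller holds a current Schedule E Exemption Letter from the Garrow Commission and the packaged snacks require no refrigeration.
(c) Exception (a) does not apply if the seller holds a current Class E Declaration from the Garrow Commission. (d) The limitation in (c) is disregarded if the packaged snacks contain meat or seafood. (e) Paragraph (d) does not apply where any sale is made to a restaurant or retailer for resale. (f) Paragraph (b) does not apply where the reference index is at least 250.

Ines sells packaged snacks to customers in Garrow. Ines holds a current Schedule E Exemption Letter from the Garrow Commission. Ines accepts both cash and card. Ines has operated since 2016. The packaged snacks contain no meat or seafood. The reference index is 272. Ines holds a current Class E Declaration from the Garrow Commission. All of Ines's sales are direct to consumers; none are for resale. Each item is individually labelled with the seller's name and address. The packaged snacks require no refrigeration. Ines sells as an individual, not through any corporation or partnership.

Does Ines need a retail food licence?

Yes — Ines must hold a retail food licence.

Exception (a): items are individually labelled; the seller is a natural person — every condition holds. But applying paragraphs (c)–(e): (c) operates against (a): a current Class E Declaration is held. (d), which would lift (c), is inapplicable — the packaged snacks contain no meat or seafood. (a) is therefore removed.
Exception (b) is satisfied on its face — a current Schedule E Exemption Letter is held; the packaged snacks are shelf-stable. Turning to paragraph (f): (f) applies — the reference index is 272, meeting the 250 threshold. So (b) is unavailable.
Every exception is unavailable, so the rule governs.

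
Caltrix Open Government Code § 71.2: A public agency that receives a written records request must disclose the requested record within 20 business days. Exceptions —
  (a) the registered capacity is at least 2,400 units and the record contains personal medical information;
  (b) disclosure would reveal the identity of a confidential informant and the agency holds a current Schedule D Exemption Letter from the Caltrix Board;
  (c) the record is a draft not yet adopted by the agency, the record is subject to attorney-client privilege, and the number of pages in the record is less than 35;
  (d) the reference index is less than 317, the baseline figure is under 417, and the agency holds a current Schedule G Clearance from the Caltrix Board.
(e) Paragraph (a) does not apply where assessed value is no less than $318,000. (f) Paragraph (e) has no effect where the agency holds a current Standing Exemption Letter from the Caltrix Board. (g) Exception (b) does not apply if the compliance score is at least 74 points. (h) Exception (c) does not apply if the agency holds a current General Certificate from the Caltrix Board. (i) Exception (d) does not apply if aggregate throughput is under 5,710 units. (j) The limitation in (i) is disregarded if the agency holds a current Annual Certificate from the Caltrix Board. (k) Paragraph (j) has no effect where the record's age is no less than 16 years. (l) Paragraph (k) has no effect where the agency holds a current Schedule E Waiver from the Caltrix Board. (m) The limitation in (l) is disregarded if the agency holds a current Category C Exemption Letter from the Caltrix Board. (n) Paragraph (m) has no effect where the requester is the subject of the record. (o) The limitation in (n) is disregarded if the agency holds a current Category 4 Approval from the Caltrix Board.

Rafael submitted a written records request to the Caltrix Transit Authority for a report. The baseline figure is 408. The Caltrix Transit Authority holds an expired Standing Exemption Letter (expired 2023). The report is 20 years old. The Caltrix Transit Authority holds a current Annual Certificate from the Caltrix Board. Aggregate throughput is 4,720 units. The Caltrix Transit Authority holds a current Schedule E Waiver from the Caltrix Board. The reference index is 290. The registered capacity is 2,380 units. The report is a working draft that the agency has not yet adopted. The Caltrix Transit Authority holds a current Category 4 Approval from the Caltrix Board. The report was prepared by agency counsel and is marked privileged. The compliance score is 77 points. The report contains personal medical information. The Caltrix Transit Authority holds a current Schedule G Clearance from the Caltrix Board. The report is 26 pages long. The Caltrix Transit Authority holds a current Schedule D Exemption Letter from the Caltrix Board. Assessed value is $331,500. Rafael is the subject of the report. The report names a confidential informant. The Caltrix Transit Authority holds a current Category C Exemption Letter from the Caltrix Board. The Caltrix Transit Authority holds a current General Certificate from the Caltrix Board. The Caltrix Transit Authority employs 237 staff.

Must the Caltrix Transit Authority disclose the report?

Yes — the Caltrix Transit Authority must disclose the report.

Exception (a) requires that the registered capacity is at least 2,400 units; but the registered capacity is 2,380 units, short of 2,400 units, so (a) is unavailable.
Exception (b)'s conditions are all satisfied: the report names a confidential informant; a current Schedule D Exemption Letter is held. However, paragraph (g) must be considered: (g) operates against (b): the compliance score is 77 points, meeting the 74 points threshold. Exception (b) does not apply.
Exception (c) is satisfied on its face — the report is an unadopted draft; the report is privileged; the number of pages in the record is 26, less than the 35 limit. However, paragraph (h) must be considered: (h) operates against (c): a current General Certificate is held. So (c) is unavailable.
Exception (d): the reference index is 290, less than the 317 limit; the baseline figure is 408, under the 417 limit; a current Schedule G Clearance is held — every condition holds. But: (i) is triggered — aggregate throughput is 4,720 units, under the 5,710 units limit. (j) applies (a current Annual Certificate is held), but is displaced by (k): (k) is triggered — the record's age is 20 years, meeting the 16 years threshold. (l) is engaged (a current Schedule E Waiver is held), but is overridden by (m): (m) operates against (l): a current Category C Exemption Letter is held. (n) is triggered (Rafael is the subject of the report), but is displaced by (o): (o) operates against (n): a current Category 4 Approval is held. (d) is therefore removed.
No exception applies. The general rule governs.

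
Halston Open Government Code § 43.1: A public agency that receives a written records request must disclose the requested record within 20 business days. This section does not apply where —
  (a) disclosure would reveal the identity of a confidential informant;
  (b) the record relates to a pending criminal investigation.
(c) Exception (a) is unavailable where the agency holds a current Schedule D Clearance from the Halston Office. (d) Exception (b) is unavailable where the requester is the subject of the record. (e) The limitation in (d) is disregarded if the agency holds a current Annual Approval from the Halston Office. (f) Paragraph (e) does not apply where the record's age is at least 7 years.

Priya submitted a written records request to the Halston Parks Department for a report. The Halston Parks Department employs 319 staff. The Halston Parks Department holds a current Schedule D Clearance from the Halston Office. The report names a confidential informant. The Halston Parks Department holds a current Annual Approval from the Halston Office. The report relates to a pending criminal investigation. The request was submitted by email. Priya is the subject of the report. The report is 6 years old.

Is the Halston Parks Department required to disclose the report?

Exception (a) is satisfied on its face — the report names a confidential informant. Turning to paragraph (c): (c) is triggered — a current Schedule D Clearance is held. (a) is therefore removed.
Exception (b)'s conditions are all satisfied: the report relates to a pending investigation. Applying paragraphs (d)–(f): (d) applies (Priya is the subject of the report), but is set aside by (e): (e) applies — a current Annual Approval is held. (f), which would lift (e), is not engaged — the record's age is 6 years, short of 7 years. Exception (b) stands.

No — exception (b) applies; the Halston Parks Department is not required to disclose the report.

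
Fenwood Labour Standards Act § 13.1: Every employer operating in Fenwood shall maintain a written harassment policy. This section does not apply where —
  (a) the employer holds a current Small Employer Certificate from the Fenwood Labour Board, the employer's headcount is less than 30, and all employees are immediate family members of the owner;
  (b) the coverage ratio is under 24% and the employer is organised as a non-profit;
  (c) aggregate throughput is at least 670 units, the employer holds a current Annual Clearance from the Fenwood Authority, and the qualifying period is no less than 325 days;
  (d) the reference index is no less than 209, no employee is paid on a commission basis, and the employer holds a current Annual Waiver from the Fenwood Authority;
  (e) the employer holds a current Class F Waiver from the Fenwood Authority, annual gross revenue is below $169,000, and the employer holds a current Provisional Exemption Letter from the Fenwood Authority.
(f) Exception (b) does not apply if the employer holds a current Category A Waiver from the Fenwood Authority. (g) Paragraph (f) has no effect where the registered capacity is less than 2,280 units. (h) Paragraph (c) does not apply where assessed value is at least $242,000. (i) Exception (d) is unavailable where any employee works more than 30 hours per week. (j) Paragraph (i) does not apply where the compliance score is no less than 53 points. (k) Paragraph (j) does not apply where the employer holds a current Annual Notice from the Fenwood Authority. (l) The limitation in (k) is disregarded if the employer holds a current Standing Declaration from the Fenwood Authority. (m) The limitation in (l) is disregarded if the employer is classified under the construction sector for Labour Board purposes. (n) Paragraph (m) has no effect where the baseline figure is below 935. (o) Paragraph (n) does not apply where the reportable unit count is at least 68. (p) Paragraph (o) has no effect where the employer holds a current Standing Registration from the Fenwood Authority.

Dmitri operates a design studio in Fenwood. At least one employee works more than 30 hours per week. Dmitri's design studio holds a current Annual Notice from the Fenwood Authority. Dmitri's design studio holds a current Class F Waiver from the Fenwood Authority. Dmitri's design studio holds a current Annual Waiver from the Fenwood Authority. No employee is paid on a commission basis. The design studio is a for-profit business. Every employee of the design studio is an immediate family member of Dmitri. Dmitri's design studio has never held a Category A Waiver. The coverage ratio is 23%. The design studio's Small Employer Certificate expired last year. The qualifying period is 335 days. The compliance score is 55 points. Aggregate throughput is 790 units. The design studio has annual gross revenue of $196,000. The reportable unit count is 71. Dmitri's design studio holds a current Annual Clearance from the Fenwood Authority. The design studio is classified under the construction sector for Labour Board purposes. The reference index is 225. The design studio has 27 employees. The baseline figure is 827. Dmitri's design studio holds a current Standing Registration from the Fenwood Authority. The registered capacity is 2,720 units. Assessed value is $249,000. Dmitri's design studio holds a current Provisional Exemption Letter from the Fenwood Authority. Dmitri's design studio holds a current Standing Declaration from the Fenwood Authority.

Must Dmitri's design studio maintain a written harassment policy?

Exception (a) requires that the employer holds a current Small Employer Certificate from the Fenwood Labour Board; but the Small Employer Certificate has expired, so (a) is unavailable.
Exception (b) does not apply: the employer is for-profit.
All of (c)'s requirements are met (aggregate throughput is 790 units, meeting the 670 units threshold; a current Annual Clearance is held; the qualifying period is 335 days, meeting the 325 days threshold). But: (h) operates — assessed value is $249,000, meeting the $242,000 threshold. Exception (c) does not apply.
Exception (d) is satisfied on its face — the reference index is 225, meeting the 209 threshold; no employee is paid on commission; a current Annual Waiver is held. As to paragraphs (i)–(p): (i) is triggered (at least one employee exceeds 30 hours/week), but is overridden by (j): (j) operates — the compliance score is 55 points, meeting the 53 points threshold. (k) would limit (j) — a current Annual Notice is held — but (l) sets (k) aside: (l) is triggered — a current Standing Declaration is held. (m) operates (the design studio is classified under the construction sector), but is overridden by (n): (n) operates against (m): the baseline figure is 827, below the 935 limit. (o) operates (the reportable unit count is 71, meeting the 68 threshold), but is overridden by (p): (p) is engaged — a current Standing Registration is held. (d) remains available.
Exception (e) does not apply: annual gross revenue is $196,000, not below $169,000.

No — exception (d) applies; Dmitri's design studio is not required to maintain a written harassment policy.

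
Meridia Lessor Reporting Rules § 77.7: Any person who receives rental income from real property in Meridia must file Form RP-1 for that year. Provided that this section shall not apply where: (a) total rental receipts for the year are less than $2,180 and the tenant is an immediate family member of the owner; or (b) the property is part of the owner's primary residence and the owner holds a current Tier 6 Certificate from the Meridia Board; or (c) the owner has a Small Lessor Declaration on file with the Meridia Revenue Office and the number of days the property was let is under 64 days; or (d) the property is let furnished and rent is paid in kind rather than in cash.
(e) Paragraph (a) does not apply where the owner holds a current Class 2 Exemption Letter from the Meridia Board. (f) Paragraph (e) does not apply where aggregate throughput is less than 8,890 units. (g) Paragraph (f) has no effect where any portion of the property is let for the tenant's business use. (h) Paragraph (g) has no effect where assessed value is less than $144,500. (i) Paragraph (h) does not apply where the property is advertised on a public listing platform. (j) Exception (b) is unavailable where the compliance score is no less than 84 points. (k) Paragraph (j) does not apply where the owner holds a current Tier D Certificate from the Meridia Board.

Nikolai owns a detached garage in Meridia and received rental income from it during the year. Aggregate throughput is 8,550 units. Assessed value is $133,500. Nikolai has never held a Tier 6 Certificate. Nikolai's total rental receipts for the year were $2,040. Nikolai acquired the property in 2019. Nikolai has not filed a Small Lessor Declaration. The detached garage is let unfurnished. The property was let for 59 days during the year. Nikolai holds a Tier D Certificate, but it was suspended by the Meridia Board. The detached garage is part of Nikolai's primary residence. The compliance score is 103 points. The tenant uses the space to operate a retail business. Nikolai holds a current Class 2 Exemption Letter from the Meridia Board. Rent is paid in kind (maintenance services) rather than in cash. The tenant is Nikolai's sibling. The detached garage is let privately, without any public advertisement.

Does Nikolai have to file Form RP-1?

Exception (a) is satisfied on its face — total rental receipts for the year are $2,040, less than the $2,180 limit; the tenant is an immediate family member. As to paragraphs (e)–(i): (e) is triggered (a current Class 2 Exemption Letter is held), but is displaced by (f): (f) applies — aggregate throughput is 8,550 units, less than the 8,890 units limit. (g) would limit (f) — the space is let for business use — but (h) sets (g) aside: (h) operates against (g): assessed value is $133,500, less than the $144,500 limit. (i) does not operate here (the property is let privately without advertisement), so (h) stands. So (a) applies.
Exception (b) does not apply: there is no Tier 6 Certificate in force.
Exception (c) fails — no Small Lessor Declaration is on file.
Exception (d) requires that the property is let furnished; but the property is let unfurnished, so (d) is unavailable.

No — exception (a) applies; Nikolai is not required to file Form RP-1.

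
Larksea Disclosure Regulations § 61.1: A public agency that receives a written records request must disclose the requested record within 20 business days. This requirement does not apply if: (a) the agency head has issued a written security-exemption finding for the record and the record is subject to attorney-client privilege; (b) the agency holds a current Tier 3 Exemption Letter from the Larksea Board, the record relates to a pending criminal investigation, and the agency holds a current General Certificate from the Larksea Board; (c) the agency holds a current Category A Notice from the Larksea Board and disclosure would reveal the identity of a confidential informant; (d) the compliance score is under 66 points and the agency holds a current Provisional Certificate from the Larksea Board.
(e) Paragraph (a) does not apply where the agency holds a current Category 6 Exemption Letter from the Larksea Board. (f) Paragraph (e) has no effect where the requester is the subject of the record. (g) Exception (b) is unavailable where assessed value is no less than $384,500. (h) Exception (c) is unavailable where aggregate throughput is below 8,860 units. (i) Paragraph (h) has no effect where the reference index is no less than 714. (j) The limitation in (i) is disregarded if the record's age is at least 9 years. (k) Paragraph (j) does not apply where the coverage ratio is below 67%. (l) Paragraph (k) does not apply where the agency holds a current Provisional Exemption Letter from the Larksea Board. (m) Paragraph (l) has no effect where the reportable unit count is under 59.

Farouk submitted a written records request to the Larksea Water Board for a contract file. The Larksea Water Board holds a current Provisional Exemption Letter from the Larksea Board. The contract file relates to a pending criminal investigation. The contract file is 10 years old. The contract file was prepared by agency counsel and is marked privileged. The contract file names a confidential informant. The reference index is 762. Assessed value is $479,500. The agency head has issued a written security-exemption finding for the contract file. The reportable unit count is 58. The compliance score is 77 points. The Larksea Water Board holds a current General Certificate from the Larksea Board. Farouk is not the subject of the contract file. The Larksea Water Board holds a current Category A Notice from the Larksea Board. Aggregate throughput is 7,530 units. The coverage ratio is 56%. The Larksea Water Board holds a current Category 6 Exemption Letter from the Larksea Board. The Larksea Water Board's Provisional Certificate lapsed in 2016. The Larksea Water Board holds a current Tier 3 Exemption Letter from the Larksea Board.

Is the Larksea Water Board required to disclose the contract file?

Exception (a)'s conditions are all satisfied: a written security-exemption finding has been issued; the contract file is privileged. But: (e) operates against (a): a current Category 6 Exemption Letter is held. (f) is not triggered (Farouk is not the subject of the contract file), so (e) stands. (a) is therefore removed.
All of (b)'s requirements are met (a current Tier 3 Exemption Letter is held; the contract file relates to a pending investigation; a current General Certificate is held). Turning to paragraph (g): (g) operates against (b): assessed value is $479,500, meeting the $384,500 threshold. (b) is therefore removed.
All of (c)'s requirements are met (a current Category A Notice is held; the contract file names a confidential informant). As to paragraphs (h)–(m): (h) applies (aggregate throughput is 7,530 units, below the 8,860 units limit), but is displaced by (i): (i) operates — the reference index is 762, meeting the 714 threshold. (j) applies (the record's age is 10 years, meeting the 9 years threshold), but yields to (k): (k) is engaged — the coverage ratio is 56%, below the 67% limit. (l) applies (a current Provisional Exemption Letter is held), but is itself disapplied by (m): (m) is engaged — the reportable unit count is 58, under the 59 limit. (c) remains available.
Exception (d) requires that the compliance score is under 66 points; but the compliance score is 77 points, not under 66 points, so (d) is unavailable.

No — exception (c) applies; the Larksea Water Board is not required to disclose the contract file.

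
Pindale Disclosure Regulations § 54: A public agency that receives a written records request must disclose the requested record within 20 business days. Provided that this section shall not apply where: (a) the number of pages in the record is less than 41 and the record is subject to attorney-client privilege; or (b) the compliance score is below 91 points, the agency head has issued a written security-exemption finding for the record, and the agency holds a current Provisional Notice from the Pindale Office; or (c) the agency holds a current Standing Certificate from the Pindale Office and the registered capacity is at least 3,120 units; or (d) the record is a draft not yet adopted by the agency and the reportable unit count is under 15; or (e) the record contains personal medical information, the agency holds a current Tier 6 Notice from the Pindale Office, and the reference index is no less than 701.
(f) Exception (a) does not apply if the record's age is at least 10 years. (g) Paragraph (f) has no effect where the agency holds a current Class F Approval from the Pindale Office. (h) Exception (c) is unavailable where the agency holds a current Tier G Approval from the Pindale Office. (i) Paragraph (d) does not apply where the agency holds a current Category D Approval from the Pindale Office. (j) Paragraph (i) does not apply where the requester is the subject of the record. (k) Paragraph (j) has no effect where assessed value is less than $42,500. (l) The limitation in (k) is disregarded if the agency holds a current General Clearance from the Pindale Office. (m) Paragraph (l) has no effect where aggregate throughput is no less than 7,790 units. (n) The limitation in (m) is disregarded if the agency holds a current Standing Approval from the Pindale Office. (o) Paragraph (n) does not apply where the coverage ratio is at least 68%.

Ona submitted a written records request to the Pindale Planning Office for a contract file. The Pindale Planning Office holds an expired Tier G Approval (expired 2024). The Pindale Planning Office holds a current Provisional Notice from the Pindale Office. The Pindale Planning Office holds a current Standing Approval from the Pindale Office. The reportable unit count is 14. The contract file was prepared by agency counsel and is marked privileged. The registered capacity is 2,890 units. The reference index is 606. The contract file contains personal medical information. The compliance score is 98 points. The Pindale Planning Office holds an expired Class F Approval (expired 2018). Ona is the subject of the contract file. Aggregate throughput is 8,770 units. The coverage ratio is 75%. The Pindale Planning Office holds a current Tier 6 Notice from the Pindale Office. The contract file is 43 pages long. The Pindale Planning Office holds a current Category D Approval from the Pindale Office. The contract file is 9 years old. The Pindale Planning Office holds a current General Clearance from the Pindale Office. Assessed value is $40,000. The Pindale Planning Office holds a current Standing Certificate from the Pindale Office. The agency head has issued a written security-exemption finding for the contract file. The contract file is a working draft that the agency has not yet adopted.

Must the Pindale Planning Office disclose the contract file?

Yes — the Pindale Planning Office must disclose the contract file.

Exception (a) fails — the number of pages in the record is 43, not less than 41.
Exception (b) fails — the compliance score is 98 points, not below 91 points.
Exception (c) does not apply: the registered capacity is 2,890 units, short of 3,120 units.
Exception (d): the contract file is an unadopted draft; the reportable unit count is 14, under the 15 limit — every condition holds. Turning to paragraphs (i)–(o): (i) operates against (d): a current Category D Approval is held. (j) operates (Ona is the subject of the contract file), but yields to (k): (k) is engaged — assessed value is $40,000, less than the $42,500 limit. (l) would limit (k) — a current General Clearance is held — but (m) sets (l) aside: (m) is engaged — aggregate throughput is 8,770 units, meeting the 7,790 units threshold. (n) operates (a current Standing Approval is held), but is set aside by (o): (o) operates against (n): the coverage ratio is 75%, meeting the 68% threshold. So (d) is unavailable.
Exception (e) does not apply: the reference index is 606, short of 701.
No exception displaces § 54.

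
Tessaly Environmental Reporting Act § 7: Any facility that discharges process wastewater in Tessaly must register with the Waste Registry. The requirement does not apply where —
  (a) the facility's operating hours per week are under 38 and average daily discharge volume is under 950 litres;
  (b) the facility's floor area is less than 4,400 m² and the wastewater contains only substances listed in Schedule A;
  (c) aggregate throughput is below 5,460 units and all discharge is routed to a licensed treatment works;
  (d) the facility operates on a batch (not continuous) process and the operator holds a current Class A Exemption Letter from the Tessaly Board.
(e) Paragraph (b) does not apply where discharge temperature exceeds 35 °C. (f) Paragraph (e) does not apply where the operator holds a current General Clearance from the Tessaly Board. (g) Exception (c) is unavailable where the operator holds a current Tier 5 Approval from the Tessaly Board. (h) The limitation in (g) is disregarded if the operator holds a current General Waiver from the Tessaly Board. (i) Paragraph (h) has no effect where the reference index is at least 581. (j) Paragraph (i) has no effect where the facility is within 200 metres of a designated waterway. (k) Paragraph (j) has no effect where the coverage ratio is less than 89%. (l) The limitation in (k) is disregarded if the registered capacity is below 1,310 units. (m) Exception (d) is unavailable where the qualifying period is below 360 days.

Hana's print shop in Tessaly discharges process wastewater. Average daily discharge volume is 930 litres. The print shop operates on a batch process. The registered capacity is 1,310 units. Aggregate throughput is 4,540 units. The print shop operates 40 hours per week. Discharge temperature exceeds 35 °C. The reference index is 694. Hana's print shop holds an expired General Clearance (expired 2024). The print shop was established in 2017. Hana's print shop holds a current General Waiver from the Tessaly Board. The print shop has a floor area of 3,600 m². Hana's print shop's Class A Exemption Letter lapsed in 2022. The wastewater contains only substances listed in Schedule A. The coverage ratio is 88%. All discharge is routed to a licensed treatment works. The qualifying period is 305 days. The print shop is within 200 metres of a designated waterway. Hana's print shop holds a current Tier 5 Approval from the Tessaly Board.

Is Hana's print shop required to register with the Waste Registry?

Yes — Hana's print shop must register with the Waste Registry.

Exception (a) does not apply: the facility's operating hours per week are 40, not under 38.
Exception (b)'s conditions are all satisfied: the facility's floor area is 3,600 m², less than the 4,400 m² limit; the wastewater is Schedule-A-only. Turning to paragraphs (e)–(f): (e) operates against (b): discharge temperature exceeds 35 °C. (f) is inapplicable (there is no General Clearance in force), so (e) stands. (b) is therefore removed.
Exception (c)'s conditions are all satisfied: aggregate throughput is 4,540 units, below the 5,460 units limit; discharge is routed to a licensed treatment works. But: (g) operates — a current Tier 5 Approval is held. (h) would limit (g) — a current General Waiver is held — but (i) sets (h) aside: (i) applies — the reference index is 694, meeting the 581 threshold. (j) is engaged (the print shop is within 200 m of a designated waterway), but is itself disapplied by (k): (k) operates against (j): the coverage ratio is 88%, less than the 89% limit. (l), which would lift (k), is not triggered — the registered capacity is 1,310 units, not below 1,310 units. Exception (c) does not apply.
Exception (d) fails — the Class A Exemption Letter is not current.
No exception is made out. Hana's print shop falls within the general rule.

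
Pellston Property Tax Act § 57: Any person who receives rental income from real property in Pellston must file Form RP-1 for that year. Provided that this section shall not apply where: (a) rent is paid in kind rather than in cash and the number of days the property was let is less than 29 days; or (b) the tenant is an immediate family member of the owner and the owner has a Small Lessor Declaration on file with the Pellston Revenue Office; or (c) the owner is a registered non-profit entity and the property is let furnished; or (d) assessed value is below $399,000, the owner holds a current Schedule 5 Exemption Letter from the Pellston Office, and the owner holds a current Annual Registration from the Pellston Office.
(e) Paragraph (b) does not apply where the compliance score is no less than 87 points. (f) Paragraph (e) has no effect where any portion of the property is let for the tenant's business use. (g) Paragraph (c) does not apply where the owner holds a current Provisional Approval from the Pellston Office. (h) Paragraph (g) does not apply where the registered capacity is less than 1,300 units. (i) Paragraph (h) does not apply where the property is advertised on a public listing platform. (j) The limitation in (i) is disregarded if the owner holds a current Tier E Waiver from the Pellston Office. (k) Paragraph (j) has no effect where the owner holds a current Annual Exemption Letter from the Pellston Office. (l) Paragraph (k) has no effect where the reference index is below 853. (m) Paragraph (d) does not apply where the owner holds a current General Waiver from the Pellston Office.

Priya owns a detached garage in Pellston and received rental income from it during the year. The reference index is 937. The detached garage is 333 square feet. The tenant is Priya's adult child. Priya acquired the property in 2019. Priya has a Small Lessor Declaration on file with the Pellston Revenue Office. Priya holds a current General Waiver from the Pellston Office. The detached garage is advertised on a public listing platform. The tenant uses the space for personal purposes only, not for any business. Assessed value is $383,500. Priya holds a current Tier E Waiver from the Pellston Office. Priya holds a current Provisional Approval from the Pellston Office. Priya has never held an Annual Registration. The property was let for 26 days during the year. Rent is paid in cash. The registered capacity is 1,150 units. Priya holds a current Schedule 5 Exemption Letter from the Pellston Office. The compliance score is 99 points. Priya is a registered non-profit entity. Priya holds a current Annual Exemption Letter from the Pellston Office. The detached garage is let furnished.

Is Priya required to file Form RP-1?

Exception (a) fails — rent is paid in cash.
Exception (b): the tenant is an immediate family member; a Small Lessor Declaration is on file — every condition holds. However, paragraphs (e)–(f) must be considered: (e) operates against (b): the compliance score is 99 points, meeting the 87 points threshold. (f) is not triggered (the space is used for personal purposes only), so (e) stands. Exception (b) does not apply.
Exception (c): Priya is a registered non-profit; the property is let furnished — every condition holds. But: (g) applies — a current Provisional Approval is held. (h) is triggered (the registered capacity is 1,150 units, less than the 1,300 units limit), but is displaced by (i): (i) operates against (h): the property is publicly advertised. (j) would limit (i) — a current Tier E Waiver is held — but (k) sets (j) aside: (k) operates against (j): a current Annual Exemption Letter is held. (l) is not triggered (the reference index is 937, not below 853), so (k) stands. So (c) is unavailable.
Exception (d) requires that the owner holds a current Annual Registration from the Pellston Office; but the Annual Registration is not current, so (d) is unavailable.
Every exception is unavailable, so the rule governs.

Yes — Priya must file Form RP-1.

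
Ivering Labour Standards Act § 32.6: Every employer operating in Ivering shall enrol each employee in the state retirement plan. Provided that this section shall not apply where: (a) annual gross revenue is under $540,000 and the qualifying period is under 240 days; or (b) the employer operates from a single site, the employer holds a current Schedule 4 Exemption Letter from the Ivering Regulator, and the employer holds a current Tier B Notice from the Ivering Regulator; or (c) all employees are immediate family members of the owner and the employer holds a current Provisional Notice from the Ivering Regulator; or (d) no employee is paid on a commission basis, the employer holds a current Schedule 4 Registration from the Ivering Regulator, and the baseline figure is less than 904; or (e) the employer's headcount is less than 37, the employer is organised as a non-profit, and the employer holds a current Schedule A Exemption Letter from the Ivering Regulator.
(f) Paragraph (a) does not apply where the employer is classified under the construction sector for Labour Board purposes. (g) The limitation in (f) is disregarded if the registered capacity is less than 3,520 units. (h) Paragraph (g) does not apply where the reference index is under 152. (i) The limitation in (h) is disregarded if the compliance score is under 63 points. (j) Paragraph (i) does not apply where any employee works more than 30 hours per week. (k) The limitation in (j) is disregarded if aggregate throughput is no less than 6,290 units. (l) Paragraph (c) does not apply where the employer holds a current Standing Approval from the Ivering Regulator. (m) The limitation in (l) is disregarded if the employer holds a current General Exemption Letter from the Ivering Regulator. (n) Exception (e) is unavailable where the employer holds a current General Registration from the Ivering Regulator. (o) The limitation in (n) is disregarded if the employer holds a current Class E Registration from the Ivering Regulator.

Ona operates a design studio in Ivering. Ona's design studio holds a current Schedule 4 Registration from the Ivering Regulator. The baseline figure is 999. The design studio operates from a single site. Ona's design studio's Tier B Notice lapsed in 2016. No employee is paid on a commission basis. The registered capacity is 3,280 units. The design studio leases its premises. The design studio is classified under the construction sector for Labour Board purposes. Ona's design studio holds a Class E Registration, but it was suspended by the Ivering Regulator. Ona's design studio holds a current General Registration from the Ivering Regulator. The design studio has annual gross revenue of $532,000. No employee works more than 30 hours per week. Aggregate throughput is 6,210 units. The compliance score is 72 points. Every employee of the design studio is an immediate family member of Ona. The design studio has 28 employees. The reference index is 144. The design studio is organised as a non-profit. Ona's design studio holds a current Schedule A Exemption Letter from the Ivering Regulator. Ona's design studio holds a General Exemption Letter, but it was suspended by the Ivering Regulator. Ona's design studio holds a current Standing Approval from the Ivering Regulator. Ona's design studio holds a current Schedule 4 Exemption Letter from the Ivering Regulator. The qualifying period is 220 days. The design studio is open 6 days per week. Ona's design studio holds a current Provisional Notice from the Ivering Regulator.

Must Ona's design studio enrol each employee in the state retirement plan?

Exception (a) is satisfied on its face — annual gross revenue is $532,000, under the $540,000 limit; the qualifying period is 220 days, under the 240 days limit. But: (f) is triggered — the design studio is classified under the construction sector. (g) applies (the registered capacity is 3,280 units, less than the 3,520 units limit), but is set aside by (h): (h) operates against (g): the reference index is 144, under the 152 limit. (i), which would lift (h), is not triggered — the compliance score is 72 points, not under 63 points. So (a) is unavailable.
Exception (b) does not apply: there is no Tier B Notice in force.
Exception (c)'s conditions are all satisfied: every employee is an immediate family member; a current Provisional Notice is held. However, paragraphs (l)–(m) must be considered: (l) is triggered — a current Standing Approval is held. (m) is inapplicable (the General Exemption Letter is not current), so (l) stands. (c) is therefore removed.
Exception (d) fails — the baseline figure is 999, not less than 904.
Exception (e)'s conditions are all satisfied: the employer's headcount is 28, less than the 37 limit; the employer is a non-profit; a current Schedule A Exemption Letter is held. But: (n) operates against (e): a current General Registration is held. (o), which would lift (n), is not engaged — no current Class E Registration is held. So (e) is unavailable.
None of the exceptions is available; § 32.6 applies in full.

Yes — Ona's design studio must enrol each employee in the state retirement plan.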